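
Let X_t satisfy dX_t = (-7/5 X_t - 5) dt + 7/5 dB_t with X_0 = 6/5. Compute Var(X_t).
Var(X_t) = 7/10 - 7*exp(-14*t/5)/10

The variance V(t) = Var(X_t) satisfies V'(t) = 2 a V(t) + c^2 with V(0) = 0 (drift coefficient is linear in X, diffusion is constant). With a = -7/5, c = 7/5, the solution is
  V(t) = (c^2 / (2 a)) * (exp(2 a t) - 1)
       = ((7/5)^2 / (2*(-7/5))) * (exp((-14/5) t) - 1)
       = 7/10 - 7*exp(-14*t/5)/10.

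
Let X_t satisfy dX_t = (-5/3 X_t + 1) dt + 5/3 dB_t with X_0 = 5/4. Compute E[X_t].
E[X_t] = 3/5 + 13*exp(-5*t/3)/20

Taking expectations and using E[dB_t] = 0, the mean m(t) = E[X_t] satisfies the ODE m'(t) = a m(t) + b with m(0) = x_0. With a = -5/3, b = 1, x_0 = 5/4, the solution is
  m(t) = x_0 * exp(a t) + (b/a) * (exp(a t) - 1)
       = (5/4) * exp((-5/3) t) + (1/(-5/3)) * (exp((-5/3) t) - 1)
       = 3/5 + 13*exp(-5*t/3)/20.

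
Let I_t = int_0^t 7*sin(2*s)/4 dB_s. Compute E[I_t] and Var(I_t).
E[I_t] = 0; Var(I_t) = 49*t/32 - 49*sin(4*t)/128

The Itô integral of a deterministic integrand f(s) has mean 0 because each increment f(s) * (B_{s+ds} - B_s) has mean 0. By the Itô isometry:
  Var( int_0^t f(s) dB_s ) = E[ (int_0^t f(s) dB_s)^2 ] = int_0^t f(s)^2 ds.
Here f(s) = 7*sin(2*s)/4, so f(s)^2 = 49*sin(2*s)^2/16. Integrate:
  int_0^t (49*sin(2*s)^2/16) ds = 49*t/32 - 49*sin(4*t)/128.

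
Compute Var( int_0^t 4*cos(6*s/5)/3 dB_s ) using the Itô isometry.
Var = 8*t/9 + 10*sin(12*t/5)/27

The Itô integral of a deterministic integrand f(s) has mean 0 because each increment f(s) * (B_{s+ds} - B_s) has mean 0. By the Itô isometry:
  Var( int_0^t f(s) dB_s ) = E[ (int_0^t f(s) dB_s)^2 ] = int_0^t f(s)^2 ds.
Here f(s) = 4*cos(6*s/5)/3, so f(s)^2 = 16*cos(6*s/5)^2/9. Integrate:
  int_0^t (16*cos(6*s/5)^2/9) ds = 8*t/9 + 10*sin(12*t/5)/27.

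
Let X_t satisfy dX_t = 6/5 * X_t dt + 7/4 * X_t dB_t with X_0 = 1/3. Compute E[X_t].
E[X_t] = exp(6*t/5)/3

For GBM dX = mu X dt + sigma X dB with X_0 = x_0, apply Itô to Y = log X: dY = (mu - sigma^2/2) dt + sigma dB, so Y_t = log(x_0) + (mu - sigma^2/2) t + sigma B_t and hence X_t = x_0 * exp((mu - sigma^2/2) t + sigma B_t).
With mu = 6/5, sigma = 7/4, x_0 = 1/3, this gives:
  X_t = 1/3 * exp((-53/160) * t + (7/4) * B_t).
Since sigma*B_t ~ Normal(0, sigma^2 t), E[exp(sigma*B_t)] = exp(sigma^2 t / 2); so E[X_t] = x_0 * exp((mu - sigma^2/2) t) * exp(sigma^2 t / 2) = x_0 * exp(mu t) = exp(6*t/5)/3.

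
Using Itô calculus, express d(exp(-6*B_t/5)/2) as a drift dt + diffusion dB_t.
d(exp(-6*B_t/5)/2) = (9*exp(-6*B_t/5)/25) dt + (-3*exp(-6*B_t/5)/5) dB_t

Itô's formula for f(B_t) gives d f(B_t) = f'(B_t) dB_t + (1/2) f''(B_t) dt. Compute derivatives of f(x) = exp(-6*x/5)/2:
  f'(x)  = -3*exp(-6*x/5)/5
  f''(x) = 18*exp(-6*x/5)/25
Substitute x = B_t and multiply the f'' term by 1/2:
  drift     = (1/2) * (18*exp(-6*x/5)/25) evaluated at B_t = 9*exp(-6*B_t/5)/25
  diffusion = (-3*exp(-6*x/5)/5) evaluated at B_t = -3*exp(-6*B_t/5)/5
Therefore d(exp(-6*B_t/5)/2) = (9*exp(-6*B_t/5)/25) dt + (-3*exp(-6*B_t/5)/5) dB_t.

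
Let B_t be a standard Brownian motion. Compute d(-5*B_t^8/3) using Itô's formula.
d(-5*B_t^8/3) = (-140*B_t^6/3) dt + (-40*B_t^7/3) dB_t

Itô's formula for f(B_t) gives d f(B_t) = f'(B_t) dB_t + (1/2) f''(B_t) dt. Compute derivatives of f(x) = -5*x^8/3:
  f'(x)  = -40*x^7/3
  f''(x) = -280*x^6/3
Substitute x = B_t and multiply the f'' term by 1/2:
  drift     = (1/2) * (-280*x^6/3) evaluated at B_t = -140*B_t^6/3
  diffusion = (-40*x^7/3) evaluated at B_t = -40*B_t^7/3
Therefore d(-5*B_t^8/3) = (-140*B_t^6/3) dt + (-40*B_t^7/3) dB_t.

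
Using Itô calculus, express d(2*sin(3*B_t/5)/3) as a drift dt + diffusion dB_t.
d(2*sin(3*B_t/5)/3) = (-3*sin(3*B_t/5)/25) dt + (2*cos(3*B_t/5)/5) dB_t

Itô's formula for f(B_t) gives d f(B_t) = f'(B_t) dB_t + (1/2) f''(B_t) dt. Compute derivatives of f(x) = 2*sin(3*x/5)/3:
  f'(x)  = 2*cos(3*x/5)/5
  f''(x) = -6*sin(3*x/5)/25
Substitute x = B_t and multiply the f'' term by 1/2:
  drift     = (1/2) * (-6*sin(3*x/5)/25) evaluated at B_t = -3*sin(3*B_t/5)/25
  diffusion = (2*cos(3*x/5)/5) evaluated at B_t = 2*cos(3*B_t/5)/5
Therefore d(2*sin(3*B_t/5)/3) = (-3*sin(3*B_t/5)/25) dt + (2*cos(3*B_t/5)/5) dB_t.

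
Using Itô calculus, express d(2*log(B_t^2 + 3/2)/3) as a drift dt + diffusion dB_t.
d(2*log(B_t^2 + 3/2)/3) = (4*(3 - 2*B_t^2)/(3*(2*B_t^2 + 3)^2)) dt + (8*B_t/(3*(2*B_t^2 + 3))) dB_t

Itô's formula for f(B_t) gives d f(B_t) = f'(B_t) dB_t + (1/2) f''(B_t) dt. Compute derivatives of f(x) = 2*log(x^2 + 3/2)/3:
  f'(x)  = 8*x/(3*(2*x^2 + 3))
  f''(x) = 8*(3 - 2*x^2)/(3*(2*x^2 + 3)^2)
Substitute x = B_t and multiply the f'' term by 1/2:
  drift     = (1/2) * (8*(3 - 2*x^2)/(3*(2*x^2 + 3)^2)) evaluated at B_t = 4*(3 - 2*B_t^2)/(3*(2*B_t^2 + 3)^2)
  diffusion = (8*x/(3*(2*x^2 + 3))) evaluated at B_t = 8*B_t/(3*(2*B_t^2 + 3))
Therefore d(2*log(B_t^2 + 3/2)/3) = (4*(3 - 2*B_t^2)/(3*(2*B_t^2 + 3)^2)) dt + (8*B_t/(3*(2*B_t^2 + 3))) dB_t.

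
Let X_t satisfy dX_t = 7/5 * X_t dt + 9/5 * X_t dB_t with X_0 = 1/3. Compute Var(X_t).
Var(X_t) = (exp(81*t/25) - 1)*exp(14*t/5)/9

For GBM dX = mu X dt + sigma X dB with X_0 = x_0, apply Itô to Y = log X: dY = (mu - sigma^2/2) dt + sigma dB, so Y_t = log(x_0) + (mu - sigma^2/2) t + sigma B_t and hence X_t = x_0 * exp((mu - sigma^2/2) t + sigma B_t).
With mu = 7/5, sigma = 9/5, x_0 = 1/3, this gives:
  X_t = 1/3 * exp((-11/50) * t + (9/5) * B_t).
Since sigma*B_t ~ Normal(0, sigma^2 t), E[exp(sigma*B_t)] = exp(sigma^2 t / 2); so E[X_t] = x_0 * exp((mu - sigma^2/2) t) * exp(sigma^2 t / 2) = x_0 * exp(mu t) = exp(7*t/5)/3.
Var(X_t) = E[X_t^2] - (E[X_t])^2 = x_0^2 * exp(2 mu t) * (exp(sigma^2 t) - 1) = (exp(81*t/25) - 1)*exp(14*t/5)/9.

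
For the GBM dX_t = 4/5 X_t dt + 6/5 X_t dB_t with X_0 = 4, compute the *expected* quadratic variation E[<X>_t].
E[<X>_t] = 144*exp(76*t/25)/19 - 144/19

<X>_t = int_0^t ((6/5) * X_s)^2 ds. Taking expectation inside the integral: E[<X>_t] = (6/5)^2 * int_0^t E[X_s^2] ds. For GBM, E[X_s^2] = x_0^2 * exp((2 mu + sigma^2) s). Integrating:
  E[<X>_t] = (6/5)^2 * 4^2 * (exp((2*(4/5) + (6/5)^2) t) - 1) / (2*(4/5) + (6/5)^2)
           = (6/5)^2 * 4^2 * (exp((76/25) t) - 1) / (76/25) = 144*exp(76*t/25)/19 - 144/19.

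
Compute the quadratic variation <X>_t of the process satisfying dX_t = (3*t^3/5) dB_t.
<X>_t = 9*t^7/175

For an Itô process dX_t = a(t) dt + b(t) dB_t, the quadratic variation is <X>_t = int_0^t b(s)^2 ds (the drift term does not contribute). Here b(s) = 3*s^3/5, so
  b(s)^2 = 9*s^6/25.
Integrating from 0 to t:
  <X>_t = int_0^t (9*s^6/25) ds = 9*t^7/175.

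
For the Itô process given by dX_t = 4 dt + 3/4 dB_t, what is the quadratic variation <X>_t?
<X>_t = 9*t/16

For an Itô process dX_t = a(t) dt + b(t) dB_t, the quadratic variation is <X>_t = int_0^t b(s)^2 ds (the drift term does not contribute). Here b(s) = 3/4, so
  b(s)^2 = 9/16.
Integrating from 0 to t:
  <X>_t = int_0^t (9/16) ds = 9*t/16.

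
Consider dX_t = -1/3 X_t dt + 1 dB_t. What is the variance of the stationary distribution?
lim Var(X_t) = 3/2

The OU SDE dX = -theta X dt + sigma dB admits the integrating factor exp(theta t): d(exp(theta t) X_t) = sigma exp(theta t) dB_t. Integrating from 0 to t gives X_t = x_0 * exp(-theta t) + sigma * int_0^t exp(-theta (t-s)) dB_s for any initial x_0. The Itô integral has variance (by the Itô isometry) sigma^2 * int_0^t exp(-2 theta (t - s)) ds = sigma^2 * (1 - exp(-2 theta t)) / (2 theta), independent of x_0.
With theta = 1/3, sigma = 1:
  Var(X_t) = (1)^2 * (1 - exp(-2*1/3 t)) / (2 * 1/3) = 3/2 - 3*exp(-2*t/3)/2.
As t -> infinity, exp(-2*1/3 t) -> 0, so the stationary variance is sigma^2 / (2 theta) = 3/2.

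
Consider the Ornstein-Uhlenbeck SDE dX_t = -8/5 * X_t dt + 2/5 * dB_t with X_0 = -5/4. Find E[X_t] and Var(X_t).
E[X_t] = -5*exp(-8*t/5)/4; Var(X_t) = 1/20 - exp(-16*t/5)/20

The OU SDE dX = -theta X dt + sigma dB admits the integrating factor exp(theta t): d(exp(theta t) X_t) = sigma exp(theta t) dB_t. Integrating from 0 to t:
  X_t = x_0 * exp(-theta t) + sigma * int_0^t exp(-theta (t-s)) dB_s.
The Itô integral has mean 0 and (by the Itô isometry) variance sigma^2 * int_0^t exp(-2 theta (t - s)) ds = sigma^2 * (1 - exp(-2 theta t)) / (2 theta).
With theta = 8/5, sigma = 2/5, x_0 = -5/4:
  E[X_t] = -5/4 * exp(-8/5 t) = -5*exp(-8*t/5)/4
  Var(X_t) = (2/5)^2 * (1 - exp(-2*8/5 t)) / (2 * 8/5) = 1/20 - exp(-16*t/5)/20.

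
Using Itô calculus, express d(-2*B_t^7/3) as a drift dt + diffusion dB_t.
d(-2*B_t^7/3) = (-14*B_t^5) dt + (-14*B_t^6/3) dB_t

Itô's formula for f(B_t) gives d f(B_t) = f'(B_t) dB_t + (1/2) f''(B_t) dt. Compute derivatives of f(x) = -2*x^7/3:
  f'(x)  = -14*x^6/3
  f''(x) = -28*x^5
Substitute x = B_t and multiply the f'' term by 1/2:
  drift     = (1/2) * (-28*x^5) evaluated at B_t = -14*B_t^5
  diffusion = (-14*x^6/3) evaluated at B_t = -14*B_t^6/3
Therefore d(-2*B_t^7/3) = (-14*B_t^5) dt + (-14*B_t^6/3) dB_t.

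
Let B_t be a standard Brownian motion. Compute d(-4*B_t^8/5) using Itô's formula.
d(-4*B_t^8/5) = (-112*B_t^6/5) dt + (-32*B_t^7/5) dB_t

Itô's formula for f(B_t) gives d f(B_t) = f'(B_t) dB_t + (1/2) f''(B_t) dt. Compute derivatives of f(x) = -4*x^8/5:
  f'(x)  = -32*x^7/5
  f''(x) = -224*x^6/5
Substitute x = B_t and multiply the f'' term by 1/2:
  drift     = (1/2) * (-224*x^6/5) evaluated at B_t = -112*B_t^6/5
  diffusion = (-32*x^7/5) evaluated at B_t = -32*B_t^7/5
Therefore d(-4*B_t^8/5) = (-112*B_t^6/5) dt + (-32*B_t^7/5) dB_t.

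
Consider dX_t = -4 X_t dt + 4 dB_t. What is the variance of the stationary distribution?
lim Var(X_t) = 2

The OU SDE dX = -theta X dt + sigma dB admits the integrating factor exp(theta t): d(exp(theta t) X_t) = sigma exp(theta t) dB_t. Integrating from 0 to t gives X_t = x_0 * exp(-theta t) + sigma * int_0^t exp(-theta (t-s)) dB_s for any initial x_0. The Itô integral has variance (by the Itô isometry) sigma^2 * int_0^t exp(-2 theta (t - s)) ds = sigma^2 * (1 - exp(-2 theta t)) / (2 theta), independent of x_0.
With theta = 4, sigma = 4:
  Var(X_t) = (4)^2 * (1 - exp(-2*4 t)) / (2 * 4) = 2 - 2*exp(-8*t).
As t -> infinity, exp(-2*4 t) -> 0, so the stationary variance is sigma^2 / (2 theta) = 2.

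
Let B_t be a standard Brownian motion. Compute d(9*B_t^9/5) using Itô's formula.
d(9*B_t^9/5) = (324*B_t^7/5) dt + (81*B_t^8/5) dB_t

Itô's formula for f(B_t) gives d f(B_t) = f'(B_t) dB_t + (1/2) f''(B_t) dt. Compute derivatives of f(x) = 9*x^9/5:
  f'(x)  = 81*x^8/5
  f''(x) = 648*x^7/5
Substitute x = B_t and multiply the f'' term by 1/2:
  drift     = (1/2) * (648*x^7/5) evaluated at B_t = 324*B_t^7/5
  diffusion = (81*x^8/5) evaluated at B_t = 81*B_t^8/5
Therefore d(9*B_t^9/5) = (324*B_t^7/5) dt + (81*B_t^8/5) dB_t.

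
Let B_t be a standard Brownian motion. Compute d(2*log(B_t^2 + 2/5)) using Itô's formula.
d(2*log(B_t^2 + 2/5)) = (10*(2 - 5*B_t^2)/(5*B_t^2 + 2)^2) dt + (20*B_t/(5*B_t^2 + 2)) dB_t

Itô's formula for f(B_t) gives d f(B_t) = f'(B_t) dB_t + (1/2) f''(B_t) dt. Compute derivatives of f(x) = 2*log(x^2 + 2/5):
  f'(x)  = 20*x/(5*x^2 + 2)
  f''(x) = 20*(2 - 5*x^2)/(5*x^2 + 2)^2
Substitute x = B_t and multiply the f'' term by 1/2:
  drift     = (1/2) * (20*(2 - 5*x^2)/(5*x^2 + 2)^2) evaluated at B_t = 10*(2 - 5*B_t^2)/(5*B_t^2 + 2)^2
  diffusion = (20*x/(5*x^2 + 2)) evaluated at B_t = 20*B_t/(5*B_t^2 + 2)
Therefore d(2*log(B_t^2 + 2/5)) = (10*(2 - 5*B_t^2)/(5*B_t^2 + 2)^2) dt + (20*B_t/(5*B_t^2 + 2)) dB_t.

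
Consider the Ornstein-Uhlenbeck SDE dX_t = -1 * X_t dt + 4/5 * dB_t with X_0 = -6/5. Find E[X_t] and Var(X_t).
E[X_t] = -6*exp(-t)/5; Var(X_t) = 8/25 - 8*exp(-2*t)/25

The OU SDE dX = -theta X dt + sigma dB admits the integrating factor exp(theta t): d(exp(theta t) X_t) = sigma exp(theta t) dB_t. Integrating from 0 to t:
  X_t = x_0 * exp(-theta t) + sigma * int_0^t exp(-theta (t-s)) dB_s.
The Itô integral has mean 0 and (by the Itô isometry) variance sigma^2 * int_0^t exp(-2 theta (t - s)) ds = sigma^2 * (1 - exp(-2 theta t)) / (2 theta).
With theta = 1, sigma = 4/5, x_0 = -6/5:
  E[X_t] = -6/5 * exp(-1 t) = -6*exp(-t)/5
  Var(X_t) = (4/5)^2 * (1 - exp(-2*1 t)) / (2 * 1) = 8/25 - 8*exp(-2*t)/25.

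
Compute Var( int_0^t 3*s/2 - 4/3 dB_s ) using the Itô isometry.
Var = t*(27*t^2 - 72*t + 64)/36

The Itô integral of a deterministic integrand f(s) has mean 0 because each increment f(s) * (B_{s+ds} - B_s) has mean 0. By the Itô isometry:
  Var( int_0^t f(s) dB_s ) = E[ (int_0^t f(s) dB_s)^2 ] = int_0^t f(s)^2 ds.
Here f(s) = 3*s/2 - 4/3, so f(s)^2 = (9*s - 8)^2/36. Integrate:
  int_0^t ((9*s - 8)^2/36) ds = t*(27*t^2 - 72*t + 64)/36.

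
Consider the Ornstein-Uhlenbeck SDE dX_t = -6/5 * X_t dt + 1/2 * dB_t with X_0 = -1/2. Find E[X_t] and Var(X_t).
E[X_t] = -exp(-6*t/5)/2; Var(X_t) = 5/48 - 5*exp(-12*t/5)/48

The OU SDE dX = -theta X dt + sigma dB admits the integrating factor exp(theta t): d(exp(theta t) X_t) = sigma exp(theta t) dB_t. Integrating from 0 to t:
  X_t = x_0 * exp(-theta t) + sigma * int_0^t exp(-theta (t-s)) dB_s.
The Itô integral has mean 0 and (by the Itô isometry) variance sigma^2 * int_0^t exp(-2 theta (t - s)) ds = sigma^2 * (1 - exp(-2 theta t)) / (2 theta).
With theta = 6/5, sigma = 1/2, x_0 = -1/2:
  E[X_t] = -1/2 * exp(-6/5 t) = -exp(-6*t/5)/2
  Var(X_t) = (1/2)^2 * (1 - exp(-2*6/5 t)) / (2 * 6/5) = 5/48 - 5*exp(-12*t/5)/48.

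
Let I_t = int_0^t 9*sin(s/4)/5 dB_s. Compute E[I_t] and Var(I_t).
E[I_t] = 0; Var(I_t) = 81*t/50 - 81*sin(t/2)/25

The Itô integral of a deterministic integrand f(s) has mean 0 because each increment f(s) * (B_{s+ds} - B_s) has mean 0. By the Itô isometry:
  Var( int_0^t f(s) dB_s ) = E[ (int_0^t f(s) dB_s)^2 ] = int_0^t f(s)^2 ds.
Here f(s) = 9*sin(s/4)/5, so f(s)^2 = 81*sin(s/4)^2/25. Integrate:
  int_0^t (81*sin(s/4)^2/25) ds = 81*t/50 - 81*sin(t/2)/25.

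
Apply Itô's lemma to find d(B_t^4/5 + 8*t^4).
d(B_t^4/5 + 8*t^4) = (6*B_t^2/5 + 32*t^3) dt + (4*B_t^3/5) dB_t

Itô's formula for f(t, x): d f(t, B_t) = (f_t + (1/2) f_xx) dt + f_x dB_t. Compute partials of f(t, x) = 8*t^4 + x^4/5:
  f_t(t,x)  = 32*t^3
  f_x(t,x)  = 4*x^3/5
  f_xx(t,x) = 12*x^2/5
Assemble drift = f_t + (1/2) f_xx = 32*t^3 + 6*x^2/5 and diffusion = f_x = 4*x^3/5. Substituting x = B_t:
  d(B_t^4/5 + 8*t^4) = (6*B_t^2/5 + 32*t^3) dt + (4*B_t^3/5) dB_t.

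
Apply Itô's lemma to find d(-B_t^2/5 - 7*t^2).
d(-B_t^2/5 - 7*t^2) = (-14*t - 1/5) dt + (-2*B_t/5) dB_t

Itô's formula for f(t, x): d f(t, B_t) = (f_t + (1/2) f_xx) dt + f_x dB_t. Compute partials of f(t, x) = -7*t^2 - x^2/5:
  f_t(t,x)  = -14*t
  f_x(t,x)  = -2*x/5
  f_xx(t,x) = -2/5
Assemble drift = f_t + (1/2) f_xx = -14*t - 1/5 and diffusion = f_x = -2*x/5. Substituting x = B_t:
  d(-B_t^2/5 - 7*t^2) = (-14*t - 1/5) dt + (-2*B_t/5) dB_t.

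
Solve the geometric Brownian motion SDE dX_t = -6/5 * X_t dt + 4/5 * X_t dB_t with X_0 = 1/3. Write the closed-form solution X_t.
X_t = 1/3 * exp((-38/25) * t + (4/5) * B_t)

For GBM dX = mu X dt + sigma X dB with X_0 = x_0, apply Itô to Y = log X: dY = (mu - sigma^2/2) dt + sigma dB, so Y_t = log(x_0) + (mu - sigma^2/2) t + sigma B_t and hence X_t = x_0 * exp((mu - sigma^2/2) t + sigma B_t).
With mu = -6/5, sigma = 4/5, x_0 = 1/3, this gives:
  X_t = 1/3 * exp((-38/25) * t + (4/5) * B_t).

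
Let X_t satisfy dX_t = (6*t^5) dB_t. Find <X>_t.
<X>_t = 36*t^11/11

For an Itô process dX_t = a(t) dt + b(t) dB_t, the quadratic variation is <X>_t = int_0^t b(s)^2 ds (the drift term does not contribute). Here b(s) = 6*s^5, so
  b(s)^2 = 36*s^10.
Integrating from 0 to t:
  <X>_t = int_0^t (36*s^10) ds = 36*t^11/11.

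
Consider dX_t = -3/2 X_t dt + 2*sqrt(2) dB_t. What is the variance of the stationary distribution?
lim Var(X_t) = 8/3

The OU SDE dX = -theta X dt + sigma dB admits the integrating factor exp(theta t): d(exp(theta t) X_t) = sigma exp(theta t) dB_t. Integrating from 0 to t gives X_t = x_0 * exp(-theta t) + sigma * int_0^t exp(-theta (t-s)) dB_s for any initial x_0. The Itô integral has variance (by the Itô isometry) sigma^2 * int_0^t exp(-2 theta (t - s)) ds = sigma^2 * (1 - exp(-2 theta t)) / (2 theta), independent of x_0.
With theta = 3/2, sigma = 2*sqrt(2):
  Var(X_t) = (2*sqrt(2))^2 * (1 - exp(-2*3/2 t)) / (2 * 3/2) = 8/3 - 8*exp(-3*t)/3.
As t -> infinity, exp(-2*3/2 t) -> 0, so the stationary variance is sigma^2 / (2 theta) = 8/3.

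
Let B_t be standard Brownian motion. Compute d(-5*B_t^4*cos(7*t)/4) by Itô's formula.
d(-5*B_t^4*cos(7*t)/4) = (5*B_t^2*(7*B_t^2*sin(7*t) - 6*cos(7*t))/4) dt + (-5*B_t^3*cos(7*t)) dB_t

Itô's formula for f(t, x): d f(t, B_t) = (f_t + (1/2) f_xx) dt + f_x dB_t. Compute partials of f(t, x) = -5*x^4*cos(7*t)/4:
  f_t(t,x)  = 35*x^4*sin(7*t)/4
  f_x(t,x)  = -5*x^3*cos(7*t)
  f_xx(t,x) = -15*x^2*cos(7*t)
Assemble drift = f_t + (1/2) f_xx = 5*x^2*(7*x^2*sin(7*t) - 6*cos(7*t))/4 and diffusion = f_x = -5*x^3*cos(7*t). Substituting x = B_t:
  d(-5*B_t^4*cos(7*t)/4) = (5*B_t^2*(7*B_t^2*sin(7*t) - 6*cos(7*t))/4) dt + (-5*B_t^3*cos(7*t)) dB_t.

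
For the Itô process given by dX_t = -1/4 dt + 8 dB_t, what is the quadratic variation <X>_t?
<X>_t = 64*t

For an Itô process dX_t = a(t) dt + b(t) dB_t, the quadratic variation is <X>_t = int_0^t b(s)^2 ds (the drift term does not contribute). Here b(s) = 8, so
  b(s)^2 = 64.
Integrating from 0 to t:
  <X>_t = int_0^t (64) ds = 64*t.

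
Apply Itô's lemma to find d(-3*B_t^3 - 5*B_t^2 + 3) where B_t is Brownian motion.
d(-3*B_t^3 - 5*B_t^2 + 3) = (-9*B_t - 5) dt + (B_t*(-9*B_t - 10)) dB_t

Itô's formula for f(B_t) gives d f(B_t) = f'(B_t) dB_t + (1/2) f''(B_t) dt. Compute derivatives of f(x) = -3*x^3 - 5*x^2 + 3:
  f'(x)  = x*(-9*x - 10)
  f''(x) = -18*x - 10
Substitute x = B_t and multiply the f'' term by 1/2:
  drift     = (1/2) * (-18*x - 10) evaluated at B_t = -9*B_t - 5
  diffusion = (x*(-9*x - 10)) evaluated at B_t = B_t*(-9*B_t - 10)
Therefore d(-3*B_t^3 - 5*B_t^2 + 3) = (-9*B_t - 5) dt + (B_t*(-9*B_t - 10)) dB_t.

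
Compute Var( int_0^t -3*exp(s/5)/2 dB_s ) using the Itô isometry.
Var = 45*exp(2*t/5)/8 - 45/8

The Itô integral of a deterministic integrand f(s) has mean 0 because each increment f(s) * (B_{s+ds} - B_s) has mean 0. By the Itô isometry:
  Var( int_0^t f(s) dB_s ) = E[ (int_0^t f(s) dB_s)^2 ] = int_0^t f(s)^2 ds.
Here f(s) = -3*exp(s/5)/2, so f(s)^2 = 9*exp(2*s/5)/4. Integrate:
  int_0^t (9*exp(2*s/5)/4) ds = 45*exp(2*t/5)/8 - 45/8.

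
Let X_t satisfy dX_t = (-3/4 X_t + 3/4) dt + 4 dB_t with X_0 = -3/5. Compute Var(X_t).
Var(X_t) = 32/3 - 32*exp(-3*t/2)/3

The variance V(t) = Var(X_t) satisfies V'(t) = 2 a V(t) + c^2 with V(0) = 0 (drift coefficient is linear in X, diffusion is constant). With a = -3/4, c = 4, the solution is
  V(t) = (c^2 / (2 a)) * (exp(2 a t) - 1)
       = (4^2 / (2*(-3/4))) * (exp((-3/2) t) - 1)
       = 32/3 - 32*exp(-3*t/2)/3.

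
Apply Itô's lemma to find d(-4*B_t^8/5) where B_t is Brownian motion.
d(-4*B_t^8/5) = (-112*B_t^6/5) dt + (-32*B_t^7/5) dB_t

Itô's formula for f(B_t) gives d f(B_t) = f'(B_t) dB_t + (1/2) f''(B_t) dt. Compute derivatives of f(x) = -4*x^8/5:
  f'(x)  = -32*x^7/5
  f''(x) = -224*x^6/5
Substitute x = B_t and multiply the f'' term by 1/2:
  drift     = (1/2) * (-224*x^6/5) evaluated at B_t = -112*B_t^6/5
  diffusion = (-32*x^7/5) evaluated at B_t = -32*B_t^7/5
Therefore d(-4*B_t^8/5) = (-112*B_t^6/5) dt + (-32*B_t^7/5) dB_t.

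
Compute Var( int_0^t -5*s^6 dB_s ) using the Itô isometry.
Var = 25*t^13/13

The Itô integral of a deterministic integrand f(s) has mean 0 because each increment f(s) * (B_{s+ds} - B_s) has mean 0. By the Itô isometry:
  Var( int_0^t f(s) dB_s ) = E[ (int_0^t f(s) dB_s)^2 ] = int_0^t f(s)^2 ds.
Here f(s) = -5*s^6, so f(s)^2 = 25*s^12. Integrate:
  int_0^t (25*s^12) ds = 25*t^13/13.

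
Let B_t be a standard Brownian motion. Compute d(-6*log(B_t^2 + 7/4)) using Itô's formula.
d(-6*log(B_t^2 + 7/4)) = (24*(4*B_t^2 - 7)/(4*B_t^2 + 7)^2) dt + (-48*B_t/(4*B_t^2 + 7)) dB_t

Itô's formula for f(B_t) gives d f(B_t) = f'(B_t) dB_t + (1/2) f''(B_t) dt. Compute derivatives of f(x) = -6*log(x^2 + 7/4):
  f'(x)  = -48*x/(4*x^2 + 7)
  f''(x) = 48*(4*x^2 - 7)/(4*x^2 + 7)^2
Substitute x = B_t and multiply the f'' term by 1/2:
  drift     = (1/2) * (48*(4*x^2 - 7)/(4*x^2 + 7)^2) evaluated at B_t = 24*(4*B_t^2 - 7)/(4*B_t^2 + 7)^2
  diffusion = (-48*x/(4*x^2 + 7)) evaluated at B_t = -48*B_t/(4*B_t^2 + 7)
Therefore d(-6*log(B_t^2 + 7/4)) = (24*(4*B_t^2 - 7)/(4*B_t^2 + 7)^2) dt + (-48*B_t/(4*B_t^2 + 7)) dB_t.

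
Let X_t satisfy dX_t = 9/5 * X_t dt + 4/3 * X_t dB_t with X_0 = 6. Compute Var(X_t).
Var(X_t) = 36*(exp(16*t/9) - 1)*exp(18*t/5)

For GBM dX = mu X dt + sigma X dB with X_0 = x_0, apply Itô to Y = log X: dY = (mu - sigma^2/2) dt + sigma dB, so Y_t = log(x_0) + (mu - sigma^2/2) t + sigma B_t and hence X_t = x_0 * exp((mu - sigma^2/2) t + sigma B_t).
With mu = 9/5, sigma = 4/3, x_0 = 6, this gives:
  X_t = 6 * exp((41/45) * t + (4/3) * B_t).
Since sigma*B_t ~ Normal(0, sigma^2 t), E[exp(sigma*B_t)] = exp(sigma^2 t / 2); so E[X_t] = x_0 * exp((mu - sigma^2/2) t) * exp(sigma^2 t / 2) = x_0 * exp(mu t) = 6*exp(9*t/5).
Var(X_t) = E[X_t^2] - (E[X_t])^2 = x_0^2 * exp(2 mu t) * (exp(sigma^2 t) - 1) = 36*(exp(16*t/9) - 1)*exp(18*t/5).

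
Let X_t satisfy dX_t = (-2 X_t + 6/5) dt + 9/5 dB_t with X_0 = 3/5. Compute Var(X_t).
Var(X_t) = 81/100 - 81*exp(-4*t)/100

The variance V(t) = Var(X_t) satisfies V'(t) = 2 a V(t) + c^2 with V(0) = 0 (drift coefficient is linear in X, diffusion is constant). With a = -2, c = 9/5, the solution is
  V(t) = (c^2 / (2 a)) * (exp(2 a t) - 1)
       = ((9/5)^2 / (2*(-2))) * (exp((-4) t) - 1)
       = 81/100 - 81*exp(-4*t)/100.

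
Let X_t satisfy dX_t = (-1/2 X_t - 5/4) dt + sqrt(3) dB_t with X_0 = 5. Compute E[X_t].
E[X_t] = -5/2 + 15*exp(-t/2)/2

Taking expectations and using E[dB_t] = 0, the mean m(t) = E[X_t] satisfies the ODE m'(t) = a m(t) + b with m(0) = x_0. With a = -1/2, b = -5/4, x_0 = 5, the solution is
  m(t) = x_0 * exp(a t) + (b/a) * (exp(a t) - 1)
       = 5 * exp((-1/2) t) + ((-5/4)/(-1/2)) * (exp((-1/2) t) - 1)
       = -5/2 + 15*exp(-t/2)/2.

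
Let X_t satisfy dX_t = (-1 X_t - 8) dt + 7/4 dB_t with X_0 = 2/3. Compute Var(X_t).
Var(X_t) = 49/32 - 49*exp(-2*t)/32

The variance V(t) = Var(X_t) satisfies V'(t) = 2 a V(t) + c^2 with V(0) = 0 (drift coefficient is linear in X, diffusion is constant). With a = -1, c = 7/4, the solution is
  V(t) = (c^2 / (2 a)) * (exp(2 a t) - 1)
       = ((7/4)^2 / (2*(-1))) * (exp((-2) t) - 1)
       = 49/32 - 49*exp(-2*t)/32.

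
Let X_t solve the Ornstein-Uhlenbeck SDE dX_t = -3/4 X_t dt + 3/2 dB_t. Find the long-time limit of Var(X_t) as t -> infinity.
lim Var(X_t) = 3/2

The OU SDE dX = -theta X dt + sigma dB admits the integrating factor exp(theta t): d(exp(theta t) X_t) = sigma exp(theta t) dB_t. Integrating from 0 to t gives X_t = x_0 * exp(-theta t) + sigma * int_0^t exp(-theta (t-s)) dB_s for any initial x_0. The Itô integral has variance (by the Itô isometry) sigma^2 * int_0^t exp(-2 theta (t - s)) ds = sigma^2 * (1 - exp(-2 theta t)) / (2 theta), independent of x_0.
With theta = 3/4, sigma = 3/2:
  Var(X_t) = (3/2)^2 * (1 - exp(-2*3/4 t)) / (2 * 3/4) = 3/2 - 3*exp(-3*t/2)/2.
As t -> infinity, exp(-2*3/4 t) -> 0, so the stationary variance is sigma^2 / (2 theta) = 3/2.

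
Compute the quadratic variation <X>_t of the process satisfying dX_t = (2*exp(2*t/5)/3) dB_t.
<X>_t = 5*exp(4*t/5)/9 - 5/9

For an Itô process dX_t = a(t) dt + b(t) dB_t, the quadratic variation is <X>_t = int_0^t b(s)^2 ds (the drift term does not contribute). Here b(s) = 2*exp(2*s/5)/3, so
  b(s)^2 = 4*exp(4*s/5)/9.
Integrating from 0 to t:
  <X>_t = int_0^t (4*exp(4*s/5)/9) ds = 5*exp(4*t/5)/9 - 5/9.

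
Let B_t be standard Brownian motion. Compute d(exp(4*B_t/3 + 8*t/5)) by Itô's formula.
d(exp(4*B_t/3 + 8*t/5)) = (112*exp(4*B_t/3 + 8*t/5)/45) dt + (4*exp(4*B_t/3 + 8*t/5)/3) dB_t

Itô's formula for f(t, x): d f(t, B_t) = (f_t + (1/2) f_xx) dt + f_x dB_t. Compute partials of f(t, x) = exp(8*t/5 + 4*x/3):
  f_t(t,x)  = 8*exp(8*t/5 + 4*x/3)/5
  f_x(t,x)  = 4*exp(8*t/5 + 4*x/3)/3
  f_xx(t,x) = 16*exp(8*t/5 + 4*x/3)/9
Assemble drift = f_t + (1/2) f_xx = 112*exp(8*t/5 + 4*x/3)/45 and diffusion = f_x = 4*exp(8*t/5 + 4*x/3)/3. Substituting x = B_t:
  d(exp(4*B_t/3 + 8*t/5)) = (112*exp(4*B_t/3 + 8*t/5)/45) dt + (4*exp(4*B_t/3 + 8*t/5)/3) dB_t.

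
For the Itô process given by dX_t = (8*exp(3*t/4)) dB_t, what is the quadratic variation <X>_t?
<X>_t = 128*exp(3*t/2)/3 - 128/3

For an Itô process dX_t = a(t) dt + b(t) dB_t, the quadratic variation is <X>_t = int_0^t b(s)^2 ds (the drift term does not contribute). Here b(s) = 8*exp(3*s/4), so
  b(s)^2 = 64*exp(3*s/2).
Integrating from 0 to t:
  <X>_t = int_0^t (64*exp(3*s/2)) ds = 128*exp(3*t/2)/3 - 128/3.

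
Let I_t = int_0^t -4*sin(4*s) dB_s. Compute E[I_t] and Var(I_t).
E[I_t] = 0; Var(I_t) = 8*t - 2*sin(4*t)*cos(4*t)

The Itô integral of a deterministic integrand f(s) has mean 0 because each increment f(s) * (B_{s+ds} - B_s) has mean 0. By the Itô isometry:
  Var( int_0^t f(s) dB_s ) = E[ (int_0^t f(s) dB_s)^2 ] = int_0^t f(s)^2 ds.
Here f(s) = -4*sin(4*s), so f(s)^2 = 16*sin(4*s)^2. Integrate:
  int_0^t (16*sin(4*s)^2) ds = 8*t - 2*sin(4*t)*cos(4*t).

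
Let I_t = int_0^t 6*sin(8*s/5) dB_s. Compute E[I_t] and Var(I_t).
E[I_t] = 0; Var(I_t) = 18*t - 45*sin(8*t/5)*cos(8*t/5)/4

The Itô integral of a deterministic integrand f(s) has mean 0 because each increment f(s) * (B_{s+ds} - B_s) has mean 0. By the Itô isometry:
  Var( int_0^t f(s) dB_s ) = E[ (int_0^t f(s) dB_s)^2 ] = int_0^t f(s)^2 ds.
Here f(s) = 6*sin(8*s/5), so f(s)^2 = 36*sin(8*s/5)^2. Integrate:
  int_0^t (36*sin(8*s/5)^2) ds = 18*t - 45*sin(8*t/5)*cos(8*t/5)/4.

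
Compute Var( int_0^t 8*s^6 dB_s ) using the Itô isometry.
Var = 64*t^13/13

The Itô integral of a deterministic integrand f(s) has mean 0 because each increment f(s) * (B_{s+ds} - B_s) has mean 0. By the Itô isometry:
  Var( int_0^t f(s) dB_s ) = E[ (int_0^t f(s) dB_s)^2 ] = int_0^t f(s)^2 ds.
Here f(s) = 8*s^6, so f(s)^2 = 64*s^12. Integrate:
  int_0^t (64*s^12) ds = 64*t^13/13.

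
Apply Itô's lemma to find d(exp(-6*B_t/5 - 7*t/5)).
d(exp(-6*B_t/5 - 7*t/5)) = (-17*exp(-6*B_t/5 - 7*t/5)/25) dt + (-6*exp(-6*B_t/5 - 7*t/5)/5) dB_t

Itô's formula for f(t, x): d f(t, B_t) = (f_t + (1/2) f_xx) dt + f_x dB_t. Compute partials of f(t, x) = exp(-7*t/5 - 6*x/5):
  f_t(t,x)  = -7*exp(-7*t/5 - 6*x/5)/5
  f_x(t,x)  = -6*exp(-7*t/5 - 6*x/5)/5
  f_xx(t,x) = 36*exp(-7*t/5 - 6*x/5)/25
Assemble drift = f_t + (1/2) f_xx = -17*exp(-7*t/5 - 6*x/5)/25 and diffusion = f_x = -6*exp(-7*t/5 - 6*x/5)/5. Substituting x = B_t:
  d(exp(-6*B_t/5 - 7*t/5)) = (-17*exp(-6*B_t/5 - 7*t/5)/25) dt + (-6*exp(-6*B_t/5 - 7*t/5)/5) dB_t.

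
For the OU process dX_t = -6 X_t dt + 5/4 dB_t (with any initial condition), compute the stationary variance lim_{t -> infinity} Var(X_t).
lim Var(X_t) = 25/192

The OU SDE dX = -theta X dt + sigma dB admits the integrating factor exp(theta t): d(exp(theta t) X_t) = sigma exp(theta t) dB_t. Integrating from 0 to t gives X_t = x_0 * exp(-theta t) + sigma * int_0^t exp(-theta (t-s)) dB_s for any initial x_0. The Itô integral has variance (by the Itô isometry) sigma^2 * int_0^t exp(-2 theta (t - s)) ds = sigma^2 * (1 - exp(-2 theta t)) / (2 theta), independent of x_0.
With theta = 6, sigma = 5/4:
  Var(X_t) = (5/4)^2 * (1 - exp(-2*6 t)) / (2 * 6) = 25/192 - 25*exp(-12*t)/192.
As t -> infinity, exp(-2*6 t) -> 0, so the stationary variance is sigma^2 / (2 theta) = 25/192.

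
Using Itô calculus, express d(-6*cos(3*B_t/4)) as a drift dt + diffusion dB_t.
d(-6*cos(3*B_t/4)) = (27*cos(3*B_t/4)/16) dt + (9*sin(3*B_t/4)/2) dB_t

Itô's formula for f(B_t) gives d f(B_t) = f'(B_t) dB_t + (1/2) f''(B_t) dt. Compute derivatives of f(x) = -6*cos(3*x/4):
  f'(x)  = 9*sin(3*x/4)/2
  f''(x) = 27*cos(3*x/4)/8
Substitute x = B_t and multiply the f'' term by 1/2:
  drift     = (1/2) * (27*cos(3*x/4)/8) evaluated at B_t = 27*cos(3*B_t/4)/16
  diffusion = (9*sin(3*x/4)/2) evaluated at B_t = 9*sin(3*B_t/4)/2
Therefore d(-6*cos(3*B_t/4)) = (27*cos(3*B_t/4)/16) dt + (9*sin(3*B_t/4)/2) dB_t.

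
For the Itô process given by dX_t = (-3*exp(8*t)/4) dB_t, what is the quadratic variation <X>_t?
<X>_t = 9*exp(16*t)/256 - 9/256

For an Itô process dX_t = a(t) dt + b(t) dB_t, the quadratic variation is <X>_t = int_0^t b(s)^2 ds (the drift term does not contribute). Here b(s) = -3*exp(8*s)/4, so
  b(s)^2 = 9*exp(16*s)/16.
Integrating from 0 to t:
  <X>_t = int_0^t (9*exp(16*s)/16) ds = 9*exp(16*t)/256 - 9/256.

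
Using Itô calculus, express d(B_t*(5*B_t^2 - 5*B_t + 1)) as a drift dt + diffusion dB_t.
d(B_t*(5*B_t^2 - 5*B_t + 1)) = (15*B_t - 5) dt + (15*B_t^2 - 10*B_t + 1) dB_t

Itô's formula for f(B_t) gives d f(B_t) = f'(B_t) dB_t + (1/2) f''(B_t) dt. Compute derivatives of f(x) = x*(5*x^2 - 5*x + 1):
  f'(x)  = 15*x^2 - 10*x + 1
  f''(x) = 30*x - 10
Substitute x = B_t and multiply the f'' term by 1/2:
  drift     = (1/2) * (30*x - 10) evaluated at B_t = 15*B_t - 5
  diffusion = (15*x^2 - 10*x + 1) evaluated at B_t = 15*B_t^2 - 10*B_t + 1
Therefore d(B_t*(5*B_t^2 - 5*B_t + 1)) = (15*B_t - 5) dt + (15*B_t^2 - 10*B_t + 1) dB_t.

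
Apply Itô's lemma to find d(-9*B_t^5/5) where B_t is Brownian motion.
d(-9*B_t^5/5) = (-18*B_t^3) dt + (-9*B_t^4) dB_t

Itô's formula for f(B_t) gives d f(B_t) = f'(B_t) dB_t + (1/2) f''(B_t) dt. Compute derivatives of f(x) = -9*x^5/5:
  f'(x)  = -9*x^4
  f''(x) = -36*x^3
Substitute x = B_t and multiply the f'' term by 1/2:
  drift     = (1/2) * (-36*x^3) evaluated at B_t = -18*B_t^3
  diffusion = (-9*x^4) evaluated at B_t = -9*B_t^4
Therefore d(-9*B_t^5/5) = (-18*B_t^3) dt + (-9*B_t^4) dB_t.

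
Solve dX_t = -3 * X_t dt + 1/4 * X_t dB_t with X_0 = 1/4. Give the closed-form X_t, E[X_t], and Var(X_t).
X_t = 1/4 * exp((-97/32) t + (1/4) B_t); E[X_t] = exp(-3*t)/4; Var(X_t) = (exp(t/16) - 1)*exp(-6*t)/16

For GBM dX = mu X dt + sigma X dB with X_0 = x_0, apply Itô to Y = log X: dY = (mu - sigma^2/2) dt + sigma dB, so Y_t = log(x_0) + (mu - sigma^2/2) t + sigma B_t and hence X_t = x_0 * exp((mu - sigma^2/2) t + sigma B_t).
With mu = -3, sigma = 1/4, x_0 = 1/4, this gives:
  X_t = 1/4 * exp((-97/32) * t + (1/4) * B_t).
Since sigma*B_t ~ Normal(0, sigma^2 t), E[exp(sigma*B_t)] = exp(sigma^2 t / 2); so E[X_t] = x_0 * exp((mu - sigma^2/2) t) * exp(sigma^2 t / 2) = x_0 * exp(mu t) = exp(-3*t)/4.
Var(X_t) = E[X_t^2] - (E[X_t])^2 = x_0^2 * exp(2 mu t) * (exp(sigma^2 t) - 1) = (exp(t/16) - 1)*exp(-6*t)/16.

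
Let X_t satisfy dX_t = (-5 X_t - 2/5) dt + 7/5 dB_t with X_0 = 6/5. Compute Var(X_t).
Var(X_t) = 49/250 - 49*exp(-10*t)/250

The variance V(t) = Var(X_t) satisfies V'(t) = 2 a V(t) + c^2 with V(0) = 0 (drift coefficient is linear in X, diffusion is constant). With a = -5, c = 7/5, the solution is
  V(t) = (c^2 / (2 a)) * (exp(2 a t) - 1)
       = ((7/5)^2 / (2*(-5))) * (exp((-10) t) - 1)
       = 49/250 - 49*exp(-10*t)/250.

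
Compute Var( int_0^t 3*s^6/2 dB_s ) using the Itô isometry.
Var = 9*t^13/52

The Itô integral of a deterministic integrand f(s) has mean 0 because each increment f(s) * (B_{s+ds} - B_s) has mean 0. By the Itô isometry:
  Var( int_0^t f(s) dB_s ) = E[ (int_0^t f(s) dB_s)^2 ] = int_0^t f(s)^2 ds.
Here f(s) = 3*s^6/2, so f(s)^2 = 9*s^12/4. Integrate:
  int_0^t (9*s^12/4) ds = 9*t^13/52.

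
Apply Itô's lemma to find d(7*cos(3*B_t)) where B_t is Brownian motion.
d(7*cos(3*B_t)) = (-63*cos(3*B_t)/2) dt + (-21*sin(3*B_t)) dB_t

Itô's formula for f(B_t) gives d f(B_t) = f'(B_t) dB_t + (1/2) f''(B_t) dt. Compute derivatives of f(x) = 7*cos(3*x):
  f'(x)  = -21*sin(3*x)
  f''(x) = -63*cos(3*x)
Substitute x = B_t and multiply the f'' term by 1/2:
  drift     = (1/2) * (-63*cos(3*x)) evaluated at B_t = -63*cos(3*B_t)/2
  diffusion = (-21*sin(3*x)) evaluated at B_t = -21*sin(3*B_t)
Therefore d(7*cos(3*B_t)) = (-63*cos(3*B_t)/2) dt + (-21*sin(3*B_t)) dB_t.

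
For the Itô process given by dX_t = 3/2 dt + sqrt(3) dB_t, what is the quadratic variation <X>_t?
<X>_t = 3*t

For an Itô process dX_t = a(t) dt + b(t) dB_t, the quadratic variation is <X>_t = int_0^t b(s)^2 ds (the drift term does not contribute). Here b(s) = sqrt(3), so
  b(s)^2 = 3.
Integrating from 0 to t:
  <X>_t = int_0^t (3) ds = 3*t.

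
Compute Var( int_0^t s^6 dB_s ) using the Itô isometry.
Var = t^13/13

The Itô integral of a deterministic integrand f(s) has mean 0 because each increment f(s) * (B_{s+ds} - B_s) has mean 0. By the Itô isometry:
  Var( int_0^t f(s) dB_s ) = E[ (int_0^t f(s) dB_s)^2 ] = int_0^t f(s)^2 ds.
Here f(s) = s^6, so f(s)^2 = s^12. Integrate:
  int_0^t (s^12) ds = t^13/13.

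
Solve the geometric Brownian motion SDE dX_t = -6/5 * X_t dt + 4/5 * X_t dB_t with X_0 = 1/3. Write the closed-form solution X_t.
X_t = 1/3 * exp((-38/25) * t + (4/5) * B_t)

For GBM dX = mu X dt + sigma X dB with X_0 = x_0, apply Itô to Y = log X: dY = (mu - sigma^2/2) dt + sigma dB, so Y_t = log(x_0) + (mu - sigma^2/2) t + sigma B_t and hence X_t = x_0 * exp((mu - sigma^2/2) t + sigma B_t).
With mu = -6/5, sigma = 4/5, x_0 = 1/3, this gives:
  X_t = 1/3 * exp((-38/25) * t + (4/5) * B_t).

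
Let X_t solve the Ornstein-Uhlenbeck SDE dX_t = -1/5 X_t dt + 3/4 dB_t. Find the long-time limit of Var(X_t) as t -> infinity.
lim Var(X_t) = 45/32

The OU SDE dX = -theta X dt + sigma dB admits the integrating factor exp(theta t): d(exp(theta t) X_t) = sigma exp(theta t) dB_t. Integrating from 0 to t gives X_t = x_0 * exp(-theta t) + sigma * int_0^t exp(-theta (t-s)) dB_s for any initial x_0. The Itô integral has variance (by the Itô isometry) sigma^2 * int_0^t exp(-2 theta (t - s)) ds = sigma^2 * (1 - exp(-2 theta t)) / (2 theta), independent of x_0.
With theta = 1/5, sigma = 3/4:
  Var(X_t) = (3/4)^2 * (1 - exp(-2*1/5 t)) / (2 * 1/5) = 45/32 - 45*exp(-2*t/5)/32.
As t -> infinity, exp(-2*1/5 t) -> 0, so the stationary variance is sigma^2 / (2 theta) = 45/32.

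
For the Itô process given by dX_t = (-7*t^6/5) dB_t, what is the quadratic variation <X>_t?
<X>_t = 49*t^13/325

For an Itô process dX_t = a(t) dt + b(t) dB_t, the quadratic variation is <X>_t = int_0^t b(s)^2 ds (the drift term does not contribute). Here b(s) = -7*s^6/5, so
  b(s)^2 = 49*s^12/25.
Integrating from 0 to t:
  <X>_t = int_0^t (49*s^12/25) ds = 49*t^13/325.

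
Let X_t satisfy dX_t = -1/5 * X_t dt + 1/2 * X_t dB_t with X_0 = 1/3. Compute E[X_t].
E[X_t] = exp(-t/5)/3

For GBM dX = mu X dt + sigma X dB with X_0 = x_0, apply Itô to Y = log X: dY = (mu - sigma^2/2) dt + sigma dB, so Y_t = log(x_0) + (mu - sigma^2/2) t + sigma B_t and hence X_t = x_0 * exp((mu - sigma^2/2) t + sigma B_t).
With mu = -1/5, sigma = 1/2, x_0 = 1/3, this gives:
  X_t = 1/3 * exp((-13/40) * t + (1/2) * B_t).
Since sigma*B_t ~ Normal(0, sigma^2 t), E[exp(sigma*B_t)] = exp(sigma^2 t / 2); so E[X_t] = x_0 * exp((mu - sigma^2/2) t) * exp(sigma^2 t / 2) = x_0 * exp(mu t) = exp(-t/5)/3.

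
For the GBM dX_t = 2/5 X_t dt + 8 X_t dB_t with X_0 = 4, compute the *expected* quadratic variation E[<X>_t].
E[<X>_t] = 1280*exp(324*t/5)/81 - 1280/81

<X>_t = int_0^t (8 * X_s)^2 ds. Taking expectation inside the integral: E[<X>_t] = 8^2 * int_0^t E[X_s^2] ds. For GBM, E[X_s^2] = x_0^2 * exp((2 mu + sigma^2) s). Integrating:
  E[<X>_t] = 8^2 * 4^2 * (exp((2*(2/5) + 8^2) t) - 1) / (2*(2/5) + 8^2)
           = 8^2 * 4^2 * (exp((324/5) t) - 1) / (324/5) = 1280*exp(324*t/5)/81 - 1280/81.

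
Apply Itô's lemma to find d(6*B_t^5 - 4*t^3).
d(6*B_t^5 - 4*t^3) = (60*B_t^3 - 12*t^2) dt + (30*B_t^4) dB_t

Itô's formula for f(t, x): d f(t, B_t) = (f_t + (1/2) f_xx) dt + f_x dB_t. Compute partials of f(t, x) = -4*t^3 + 6*x^5:
  f_t(t,x)  = -12*t^2
  f_x(t,x)  = 30*x^4
  f_xx(t,x) = 120*x^3
Assemble drift = f_t + (1/2) f_xx = -12*t^2 + 60*x^3 and diffusion = f_x = 30*x^4. Substituting x = B_t:
  d(6*B_t^5 - 4*t^3) = (60*B_t^3 - 12*t^2) dt + (30*B_t^4) dB_t.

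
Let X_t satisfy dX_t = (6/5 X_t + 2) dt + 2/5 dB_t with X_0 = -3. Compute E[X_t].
E[X_t] = -4*exp(6*t/5)/3 - 5/3

Taking expectations and using E[dB_t] = 0, the mean m(t) = E[X_t] satisfies the ODE m'(t) = a m(t) + b with m(0) = x_0. With a = 6/5, b = 2, x_0 = -3, the solution is
  m(t) = x_0 * exp(a t) + (b/a) * (exp(a t) - 1)
       = (-3) * exp((6/5) t) + (2/(6/5)) * (exp((6/5) t) - 1)
       = -4*exp(6*t/5)/3 - 5/3.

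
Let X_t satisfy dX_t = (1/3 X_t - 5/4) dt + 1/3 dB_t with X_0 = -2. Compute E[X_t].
E[X_t] = 15/4 - 23*exp(t/3)/4

Taking expectations and using E[dB_t] = 0, the mean m(t) = E[X_t] satisfies the ODE m'(t) = a m(t) + b with m(0) = x_0. With a = 1/3, b = -5/4, x_0 = -2, the solution is
  m(t) = x_0 * exp(a t) + (b/a) * (exp(a t) - 1)
       = (-2) * exp((1/3) t) + ((-5/4)/(1/3)) * (exp((1/3) t) - 1)
       = 15/4 - 23*exp(t/3)/4.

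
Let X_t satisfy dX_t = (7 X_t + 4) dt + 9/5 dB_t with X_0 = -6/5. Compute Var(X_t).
Var(X_t) = 81*exp(14*t)/350 - 81/350

The variance V(t) = Var(X_t) satisfies V'(t) = 2 a V(t) + c^2 with V(0) = 0 (drift coefficient is linear in X, diffusion is constant). With a = 7, c = 9/5, the solution is
  V(t) = (c^2 / (2 a)) * (exp(2 a t) - 1)
       = ((9/5)^2 / (2*7)) * (exp(14 t) - 1)
       = 81*exp(14*t)/350 - 81/350.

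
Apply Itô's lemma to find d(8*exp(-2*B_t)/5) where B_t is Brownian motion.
d(8*exp(-2*B_t)/5) = (16*exp(-2*B_t)/5) dt + (-16*exp(-2*B_t)/5) dB_t

Itô's formula for f(B_t) gives d f(B_t) = f'(B_t) dB_t + (1/2) f''(B_t) dt. Compute derivatives of f(x) = 8*exp(-2*x)/5:
  f'(x)  = -16*exp(-2*x)/5
  f''(x) = 32*exp(-2*x)/5
Substitute x = B_t and multiply the f'' term by 1/2:
  drift     = (1/2) * (32*exp(-2*x)/5) evaluated at B_t = 16*exp(-2*B_t)/5
  diffusion = (-16*exp(-2*x)/5) evaluated at B_t = -16*exp(-2*B_t)/5
Therefore d(8*exp(-2*B_t)/5) = (16*exp(-2*B_t)/5) dt + (-16*exp(-2*B_t)/5) dB_t.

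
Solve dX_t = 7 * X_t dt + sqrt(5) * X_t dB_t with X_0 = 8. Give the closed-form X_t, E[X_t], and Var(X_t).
X_t = 8 * exp((9/2) t + (sqrt(5)) B_t); E[X_t] = 8*exp(7*t); Var(X_t) = 64*(exp(5*t) - 1)*exp(14*t)

For GBM dX = mu X dt + sigma X dB with X_0 = x_0, apply Itô to Y = log X: dY = (mu - sigma^2/2) dt + sigma dB, so Y_t = log(x_0) + (mu - sigma^2/2) t + sigma B_t and hence X_t = x_0 * exp((mu - sigma^2/2) t + sigma B_t).
With mu = 7, sigma = sqrt(5), x_0 = 8, this gives:
  X_t = 8 * exp((9/2) * t + (sqrt(5)) * B_t).
Since sigma*B_t ~ Normal(0, sigma^2 t), E[exp(sigma*B_t)] = exp(sigma^2 t / 2); so E[X_t] = x_0 * exp((mu - sigma^2/2) t) * exp(sigma^2 t / 2) = x_0 * exp(mu t) = 8*exp(7*t).
Var(X_t) = E[X_t^2] - (E[X_t])^2 = x_0^2 * exp(2 mu t) * (exp(sigma^2 t) - 1) = 64*(exp(5*t) - 1)*exp(14*t).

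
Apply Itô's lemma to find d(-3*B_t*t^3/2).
d(-3*B_t*t^3/2) = (-9*B_t*t^2/2) dt + (-3*t^3/2) dB_t

Itô's formula for f(t, x): d f(t, B_t) = (f_t + (1/2) f_xx) dt + f_x dB_t. Compute partials of f(t, x) = -3*t^3*x/2:
  f_t(t,x)  = -9*t^2*x/2
  f_x(t,x)  = -3*t^3/2
  f_xx(t,x) = 0
Assemble drift = f_t + (1/2) f_xx = -9*t^2*x/2 and diffusion = f_x = -3*t^3/2. Substituting x = B_t:
  d(-3*B_t*t^3/2) = (-9*B_t*t^2/2) dt + (-3*t^3/2) dB_t.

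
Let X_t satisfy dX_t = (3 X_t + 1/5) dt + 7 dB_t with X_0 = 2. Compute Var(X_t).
Var(X_t) = 49*exp(6*t)/6 - 49/6

The variance V(t) = Var(X_t) satisfies V'(t) = 2 a V(t) + c^2 with V(0) = 0 (drift coefficient is linear in X, diffusion is constant). With a = 3, c = 7, the solution is
  V(t) = (c^2 / (2 a)) * (exp(2 a t) - 1)
       = (7^2 / (2*3)) * (exp(6 t) - 1)
       = 49*exp(6*t)/6 - 49/6.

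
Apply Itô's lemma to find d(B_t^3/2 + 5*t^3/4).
d(B_t^3/2 + 5*t^3/4) = (3*B_t/2 + 15*t^2/4) dt + (3*B_t^2/2) dB_t

Itô's formula for f(t, x): d f(t, B_t) = (f_t + (1/2) f_xx) dt + f_x dB_t. Compute partials of f(t, x) = 5*t^3/4 + x^3/2:
  f_t(t,x)  = 15*t^2/4
  f_x(t,x)  = 3*x^2/2
  f_xx(t,x) = 3*x
Assemble drift = f_t + (1/2) f_xx = 15*t^2/4 + 3*x/2 and diffusion = f_x = 3*x^2/2. Substituting x = B_t:
  d(B_t^3/2 + 5*t^3/4) = (3*B_t/2 + 15*t^2/4) dt + (3*B_t^2/2) dB_t.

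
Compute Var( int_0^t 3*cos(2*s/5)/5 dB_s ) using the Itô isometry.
Var = 9*t/50 + 9*sin(4*t/5)/40

The Itô integral of a deterministic integrand f(s) has mean 0 because each increment f(s) * (B_{s+ds} - B_s) has mean 0. By the Itô isometry:
  Var( int_0^t f(s) dB_s ) = E[ (int_0^t f(s) dB_s)^2 ] = int_0^t f(s)^2 ds.
Here f(s) = 3*cos(2*s/5)/5, so f(s)^2 = 9*cos(2*s/5)^2/25. Integrate:
  int_0^t (9*cos(2*s/5)^2/25) ds = 9*t/50 + 9*sin(4*t/5)/40.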